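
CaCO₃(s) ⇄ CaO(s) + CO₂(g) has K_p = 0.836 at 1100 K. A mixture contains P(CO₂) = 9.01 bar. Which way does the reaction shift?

(CaCO₃, CaO are pure solids — omitted from Q_p.)
Q_p = P(CO₂) = 9.01
Q_p = 9.01 > K_p = 0.836, so the reverse reaction proceeds.

toward reactants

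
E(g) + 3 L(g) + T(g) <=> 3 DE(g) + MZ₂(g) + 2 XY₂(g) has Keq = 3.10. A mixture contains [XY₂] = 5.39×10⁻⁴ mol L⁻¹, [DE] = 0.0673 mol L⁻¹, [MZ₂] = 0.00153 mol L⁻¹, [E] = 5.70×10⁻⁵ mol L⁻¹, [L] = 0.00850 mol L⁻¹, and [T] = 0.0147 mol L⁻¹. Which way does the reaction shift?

forward (toward products)

Q = [DE]³·[MZ₂]·[XY₂]² / ([E]·[L]³·[T]) = (0.0673)³·(0.00153)·(5.39×10⁻⁴)² / ((5.70×10⁻⁵)·(0.00850)³·(0.0147)) = 0.263
Q = 0.263 < Keq = 3.10, so the forward reaction proceeds.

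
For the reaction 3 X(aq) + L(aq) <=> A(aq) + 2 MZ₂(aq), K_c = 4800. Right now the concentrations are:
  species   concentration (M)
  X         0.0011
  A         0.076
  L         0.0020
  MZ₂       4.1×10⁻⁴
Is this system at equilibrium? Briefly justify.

yes, at equilibrium

Q_c = [A]·[MZ₂]² / ([X]³·[L]) = (0.076)·(4.1×10⁻⁴)² / ((0.0011)³·(0.0020)) = 4800
Q_c = 4800 = K_c; the system is at equilibrium.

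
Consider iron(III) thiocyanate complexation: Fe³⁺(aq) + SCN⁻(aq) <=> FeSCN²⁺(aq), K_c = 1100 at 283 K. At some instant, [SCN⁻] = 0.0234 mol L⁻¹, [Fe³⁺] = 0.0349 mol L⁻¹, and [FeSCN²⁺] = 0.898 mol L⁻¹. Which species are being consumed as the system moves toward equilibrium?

Q_c = [FeSCN²⁺] / ([Fe³⁺]·[SCN⁻]) = (0.898) / ((0.0349)·(0.0234)) = 1100
Q_c = 1100 = K_c; the system is at equilibrium.

none (at equilibrium)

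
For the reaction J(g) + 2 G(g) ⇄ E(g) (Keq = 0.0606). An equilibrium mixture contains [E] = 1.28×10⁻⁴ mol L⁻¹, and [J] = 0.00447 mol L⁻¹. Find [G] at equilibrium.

[G] = 0.687 mol L⁻¹

At equilibrium, Keq = [E] / ([J]·[G]²) = 0.0606.
(1.28×10⁻⁴) / ((0.00447)·([G])²) = 0.0606
[G]² = 0.473 ⇒ [G] = 0.687 mol L⁻¹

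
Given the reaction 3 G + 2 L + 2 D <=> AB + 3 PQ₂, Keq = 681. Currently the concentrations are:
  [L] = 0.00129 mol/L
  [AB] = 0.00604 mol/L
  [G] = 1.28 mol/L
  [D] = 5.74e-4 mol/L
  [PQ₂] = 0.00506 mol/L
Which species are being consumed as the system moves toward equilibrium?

none (at equilibrium)

Q = [AB]·[PQ₂]³ / ([G]³·[L]²·[D]²) = (0.00604)·(0.00506)³ / ((1.28)³·(0.00129)²·(5.74e-4)²) = 681
Q = 681 = Keq; the system is at equilibrium.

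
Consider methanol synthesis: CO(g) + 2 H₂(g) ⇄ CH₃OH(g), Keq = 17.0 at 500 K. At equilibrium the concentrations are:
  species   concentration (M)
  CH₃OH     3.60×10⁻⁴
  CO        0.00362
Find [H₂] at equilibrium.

At equilibrium, Keq = [CH₃OH] / ([CO]·[H₂]²) = 17.0.
(3.60×10⁻⁴) / ((0.00362)·([H₂])²) = 17.0
[H₂]² = 0.00585 ⇒ [H₂] = 0.0765 M

[H₂] = 0.0765 M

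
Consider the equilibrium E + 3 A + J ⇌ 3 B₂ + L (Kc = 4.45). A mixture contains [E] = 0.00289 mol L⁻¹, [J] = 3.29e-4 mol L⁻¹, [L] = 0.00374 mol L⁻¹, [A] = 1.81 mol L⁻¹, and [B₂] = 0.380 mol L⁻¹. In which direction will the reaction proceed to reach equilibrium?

Qc = [B₂]³·[L] / ([E]·[A]³·[J]) = (0.380)³·(0.00374) / ((0.00289)·(1.81)³·(3.29e-4)) = 36.4
Qc = 36.4 > Kc = 4.45, so the reverse reaction proceeds.

toward reactants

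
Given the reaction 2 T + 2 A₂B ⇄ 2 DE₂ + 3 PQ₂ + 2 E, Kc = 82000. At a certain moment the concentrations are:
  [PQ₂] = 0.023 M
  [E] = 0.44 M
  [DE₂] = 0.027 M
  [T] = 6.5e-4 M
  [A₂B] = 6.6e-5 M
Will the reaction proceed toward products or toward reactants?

Qc = [DE₂]²·[PQ₂]³·[E]² / ([T]²·[A₂B]²) = (0.027)²·(0.023)³·(0.44)² / ((6.5e-4)²·(6.6e-5)²) = 9.3e5
Qc = 9.3e5 > Kc = 82000, so the reverse reaction proceeds.

to the left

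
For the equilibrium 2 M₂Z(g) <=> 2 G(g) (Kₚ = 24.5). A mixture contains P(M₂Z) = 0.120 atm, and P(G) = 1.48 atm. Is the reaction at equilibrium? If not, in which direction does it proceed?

Qₚ = P(G)² / P(M₂Z)² = (1.48)² / (0.120)² = 152
Qₚ = 152 > Kₚ = 24.5, so the reverse reaction proceeds.

in the reverse direction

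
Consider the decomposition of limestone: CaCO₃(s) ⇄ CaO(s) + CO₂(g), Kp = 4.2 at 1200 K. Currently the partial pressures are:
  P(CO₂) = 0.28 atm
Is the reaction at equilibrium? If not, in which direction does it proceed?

(CaCO₃, CaO are pure solids — omitted from Qp.)
Qp = P(CO₂) = 0.28
Qp = 0.28 < Kp = 4.2, so the forward reaction proceeds.

to the right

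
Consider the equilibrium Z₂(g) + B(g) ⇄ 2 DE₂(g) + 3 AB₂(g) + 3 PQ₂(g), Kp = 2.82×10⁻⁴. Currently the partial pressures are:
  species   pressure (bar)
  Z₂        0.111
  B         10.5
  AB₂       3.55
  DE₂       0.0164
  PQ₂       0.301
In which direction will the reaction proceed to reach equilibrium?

Qp = P(DE₂)²·P(AB₂)³·P(PQ₂)³ / (P(Z₂)·P(B)) = (0.0164)²·(3.55)³·(0.301)³ / ((0.111)·(10.5)) = 2.82×10⁻⁴
Qp = 2.82×10⁻⁴ = Kp, so the system is already at equilibrium.

neither direction; the system is at equilibrium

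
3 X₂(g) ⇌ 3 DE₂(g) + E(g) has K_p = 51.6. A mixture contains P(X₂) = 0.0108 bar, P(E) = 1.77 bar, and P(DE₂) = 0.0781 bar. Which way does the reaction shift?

Q_p = P(DE₂)³·P(E) / P(X₂)³ = (0.0781)³·(1.77) / (0.0108)³ = 669
Q_p = 669 > K_p = 51.6, so the reverse reaction proceeds.

to the left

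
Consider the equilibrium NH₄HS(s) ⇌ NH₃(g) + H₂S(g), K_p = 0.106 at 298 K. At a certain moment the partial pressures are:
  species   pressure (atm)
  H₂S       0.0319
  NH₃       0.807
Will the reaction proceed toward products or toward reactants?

forward (toward products)

(NH₄HS is a pure solid — omitted from Q_p.)
Q_p = P(NH₃)·P(H₂S) = (0.807)·(0.0319) = 0.0257
Q_p = 0.0257 < K_p = 0.106, so the forward reaction proceeds.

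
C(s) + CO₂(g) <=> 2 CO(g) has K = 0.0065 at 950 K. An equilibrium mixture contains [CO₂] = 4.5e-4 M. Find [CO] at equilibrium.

(C is a pure solid — omitted from K.)
At equilibrium, K = [CO]² / [CO₂] = 0.0065.
([CO])² / (4.5e-4) = 0.0065
[CO]² = 2.93e-6 ⇒ [CO] = 0.0017 M

[CO] = 0.0017 M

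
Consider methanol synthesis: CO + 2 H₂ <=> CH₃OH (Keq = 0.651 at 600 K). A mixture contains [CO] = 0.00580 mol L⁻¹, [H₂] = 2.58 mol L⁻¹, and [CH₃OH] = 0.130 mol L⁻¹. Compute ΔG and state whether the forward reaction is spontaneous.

ΔG = 8.20 kJ/mol; the forward reaction is non-spontaneous

Q = [CH₃OH] / ([CO]·[H₂]²) = (0.130) / ((0.00580)·(2.58)²) = 3.37
ΔG = RT ln(Q/Keq) = (8.314 J mol⁻¹ K⁻¹)(600 K) × ln(3.37/0.651)
   = (4.988 kJ/mol)(1.644) = 8.20 kJ/mol
ΔG > 0, so the forward reaction is non-spontaneous (proceeds in reverse).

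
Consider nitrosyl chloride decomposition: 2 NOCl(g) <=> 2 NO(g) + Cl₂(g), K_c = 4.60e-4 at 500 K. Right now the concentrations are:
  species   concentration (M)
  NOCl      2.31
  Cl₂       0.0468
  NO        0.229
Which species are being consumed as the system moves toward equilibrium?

Q_c = [NO]²·[Cl₂] / [NOCl]² = (0.229)²·(0.0468) / (2.31)² = 4.60e-4
Q_c = 4.60e-4 = K_c; the system is at equilibrium.

none (at equilibrium)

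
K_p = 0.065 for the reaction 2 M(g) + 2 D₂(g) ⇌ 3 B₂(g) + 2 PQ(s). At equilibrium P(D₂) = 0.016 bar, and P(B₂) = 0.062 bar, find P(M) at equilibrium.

(PQ is a pure solid — omitted from K_p.)
At equilibrium, K_p = P(B₂)³ / (P(M)²·P(D₂)²) = 0.065.
(0.062)³ / ((P(M))²·(0.016)²) = 0.065
P(M)² = 14.3 ⇒ P(M) = 3.8 bar

P(M) = 3.8 bar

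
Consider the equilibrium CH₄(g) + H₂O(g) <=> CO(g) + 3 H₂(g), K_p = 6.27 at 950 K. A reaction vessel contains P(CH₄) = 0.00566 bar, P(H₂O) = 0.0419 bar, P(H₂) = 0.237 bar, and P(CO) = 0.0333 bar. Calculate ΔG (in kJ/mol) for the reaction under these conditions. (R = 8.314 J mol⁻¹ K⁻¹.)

Q_p = P(CO)·P(H₂)³ / (P(CH₄)·P(H₂O)) = (0.0333)·(0.237)³ / ((0.00566)·(0.0419)) = 1.87
ΔG = RT ln(Q_p/K_p) = (8.314 J mol⁻¹ K⁻¹)(950 K) × ln(1.87/6.27)
   = (7.898 kJ/mol)(-1.210) = -9.56 kJ/mol
ΔG < 0, so the forward reaction is spontaneous (proceeds forward).

ΔG = -9.56 kJ/mol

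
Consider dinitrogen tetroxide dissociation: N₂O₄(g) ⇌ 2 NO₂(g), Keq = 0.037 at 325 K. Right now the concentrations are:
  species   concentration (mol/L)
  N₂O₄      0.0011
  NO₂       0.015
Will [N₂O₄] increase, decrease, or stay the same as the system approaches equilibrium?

Q = [NO₂]² / [N₂O₄] = (0.015)² / (0.0011) = 0.20
Q = 0.20 > Keq = 0.037: net reverse reaction.
N₂O₄ is a reactant, so it increases.

increase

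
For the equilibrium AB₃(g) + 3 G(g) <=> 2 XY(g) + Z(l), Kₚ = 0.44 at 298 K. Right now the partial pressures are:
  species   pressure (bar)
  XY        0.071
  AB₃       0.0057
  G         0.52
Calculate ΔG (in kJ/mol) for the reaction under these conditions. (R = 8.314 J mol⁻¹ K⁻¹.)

(Z is a pure liquid — omitted from Qₚ.)
Qₚ = P(XY)² / (P(AB₃)·P(G)³) = (0.071)² / ((0.0057)·(0.52)³) = 6.29
ΔG = RT ln(Qₚ/Kₚ) = (8.314 J mol⁻¹ K⁻¹)(298 K) × ln(6.29/0.44)
   = (2.478 kJ/mol)(2.660) = 6.59 kJ/mol
ΔG > 0, so the forward reaction is non-spontaneous (proceeds in reverse).

ΔG = 6.59 kJ/mol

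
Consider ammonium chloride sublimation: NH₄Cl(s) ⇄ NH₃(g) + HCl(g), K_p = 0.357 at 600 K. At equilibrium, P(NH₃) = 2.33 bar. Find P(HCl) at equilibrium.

(NH₄Cl is a pure solid — omitted from K_p.)
At equilibrium, K_p = P(NH₃)·P(HCl) = 0.357.
(2.33)·(P(HCl)) = 0.357
P(HCl) = 0.153 bar

P(HCl) = 0.153 bar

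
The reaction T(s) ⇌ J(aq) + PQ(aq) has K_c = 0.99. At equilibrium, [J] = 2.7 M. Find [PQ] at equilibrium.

(T is a pure solid — omitted from K_c.)
At equilibrium, K_c = [J]·[PQ] = 0.99.
(2.7)·([PQ]) = 0.99
[PQ] = 0.367 = 0.37 M

[PQ] = 0.37 M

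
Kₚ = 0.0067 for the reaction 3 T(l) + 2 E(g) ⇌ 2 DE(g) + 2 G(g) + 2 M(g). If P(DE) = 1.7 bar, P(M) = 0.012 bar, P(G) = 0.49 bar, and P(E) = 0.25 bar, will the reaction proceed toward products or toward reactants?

toward products

(T is a pure liquid — omitted from Qₚ.)
Qₚ = P(DE)²·P(G)²·P(M)² / P(E)² = (1.7)²·(0.49)²·(0.012)² / (0.25)² = 0.0016
Qₚ = 0.0016 < Kₚ = 0.0067, so the forward reaction proceeds.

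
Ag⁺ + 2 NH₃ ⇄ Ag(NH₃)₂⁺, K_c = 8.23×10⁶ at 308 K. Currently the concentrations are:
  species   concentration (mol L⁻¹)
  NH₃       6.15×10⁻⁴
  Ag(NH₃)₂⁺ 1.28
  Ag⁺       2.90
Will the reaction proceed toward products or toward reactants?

toward products

Q_c = [Ag(NH₃)₂⁺] / ([Ag⁺]·[NH₃]²) = (1.28) / ((2.90)·(6.15×10⁻⁴)²) = 1.17×10⁶
Q_c = 1.17×10⁶ < K_c = 8.23×10⁶, so the forward reaction proceeds.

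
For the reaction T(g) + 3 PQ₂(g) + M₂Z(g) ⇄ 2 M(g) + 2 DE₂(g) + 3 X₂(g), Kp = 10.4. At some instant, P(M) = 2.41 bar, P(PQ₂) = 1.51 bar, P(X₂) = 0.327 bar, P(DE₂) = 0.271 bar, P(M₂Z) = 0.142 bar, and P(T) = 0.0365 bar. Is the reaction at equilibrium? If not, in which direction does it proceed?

Qp = P(M)²·P(DE₂)²·P(X₂)³ / (P(T)·P(PQ₂)³·P(M₂Z)) = (2.41)²·(0.271)²·(0.327)³ / ((0.0365)·(1.51)³·(0.142)) = 0.836
Qp = 0.836 < Kp = 10.4, so the forward reaction proceeds.

toward products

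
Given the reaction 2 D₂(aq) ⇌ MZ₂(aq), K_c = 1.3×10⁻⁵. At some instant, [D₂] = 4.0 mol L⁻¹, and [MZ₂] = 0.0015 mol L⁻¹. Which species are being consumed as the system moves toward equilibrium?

Q_c = [MZ₂] / [D₂]² = (0.0015) / (4.0)² = 9.4×10⁻⁵
Q_c = 9.4×10⁻⁵ > K_c = 1.3×10⁻⁵: net reverse reaction.

MZ₂ (products)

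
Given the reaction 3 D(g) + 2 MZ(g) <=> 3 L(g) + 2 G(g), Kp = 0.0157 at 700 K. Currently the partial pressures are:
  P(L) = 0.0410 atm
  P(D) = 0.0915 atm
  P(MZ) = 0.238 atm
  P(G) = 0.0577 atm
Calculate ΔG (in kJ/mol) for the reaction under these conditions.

ΔG = -6.33 kJ/mol

Qp = P(L)³·P(G)² / (P(D)³·P(MZ)²) = (0.0410)³·(0.0577)² / ((0.0915)³·(0.238)²) = 0.00529
ΔG = RT ln(Qp/Kp) = (8.314 J mol⁻¹ K⁻¹)(700 K) × ln(0.00529/0.0157)
   = (5.820 kJ/mol)(-1.088) = -6.33 kJ/mol
ΔG < 0, so the forward reaction is spontaneous (proceeds forward).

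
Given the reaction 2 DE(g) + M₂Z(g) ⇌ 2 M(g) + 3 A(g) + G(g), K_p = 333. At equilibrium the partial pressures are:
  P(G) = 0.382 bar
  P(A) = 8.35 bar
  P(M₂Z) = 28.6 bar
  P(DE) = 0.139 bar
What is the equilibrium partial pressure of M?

P(M) = 0.910 bar

At equilibrium, K_p = P(M)²·P(A)³·P(G) / (P(DE)²·P(M₂Z)) = 333.
(P(M))²·(8.35)³·(0.382) / ((0.139)²·(28.6)) = 333
P(M)² = 0.827 ⇒ P(M) = 0.910 bar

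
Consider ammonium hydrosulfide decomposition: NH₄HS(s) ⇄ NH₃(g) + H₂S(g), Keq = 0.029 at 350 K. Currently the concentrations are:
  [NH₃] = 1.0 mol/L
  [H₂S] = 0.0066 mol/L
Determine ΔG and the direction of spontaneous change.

ΔG = -4.31 kJ/mol; the forward reaction is spontaneous

(NH₄HS is a pure solid — omitted from Q.)
Q = [NH₃]·[H₂S] = (1.0)·(0.0066) = 0.00660
ΔG = RT ln(Q/Keq) = (8.314 J mol⁻¹ K⁻¹)(350 K) × ln(0.00660/0.029)
   = (2.910 kJ/mol)(-1.480) = -4.31 kJ/mol
ΔG < 0, so the forward reaction is spontaneous (proceeds forward).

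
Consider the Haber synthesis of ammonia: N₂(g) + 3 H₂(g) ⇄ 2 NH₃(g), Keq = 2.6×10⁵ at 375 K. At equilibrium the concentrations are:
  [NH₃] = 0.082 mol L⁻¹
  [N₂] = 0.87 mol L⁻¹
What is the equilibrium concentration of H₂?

At equilibrium, Keq = [NH₃]² / ([N₂]·[H₂]³) = 2.6×10⁵.
(0.082)² / ((0.87)·([H₂])³) = 2.6×10⁵
[H₂]³ = 2.97×10⁻⁸ ⇒ [H₂] = 0.0031 mol L⁻¹

[H₂] = 0.0031 mol L⁻¹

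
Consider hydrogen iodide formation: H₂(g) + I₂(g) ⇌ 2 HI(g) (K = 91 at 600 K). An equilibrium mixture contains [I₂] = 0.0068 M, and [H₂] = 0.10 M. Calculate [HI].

At equilibrium, K = [HI]² / ([H₂]·[I₂]) = 91.
([HI])² / ((0.10)·(0.0068)) = 91
[HI]² = 0.0619 ⇒ [HI] = 0.25 M

[HI] = 0.25 M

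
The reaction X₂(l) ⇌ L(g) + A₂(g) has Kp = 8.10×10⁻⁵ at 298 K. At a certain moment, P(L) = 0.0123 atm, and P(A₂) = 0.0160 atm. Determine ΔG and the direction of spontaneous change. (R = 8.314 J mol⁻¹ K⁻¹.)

(X₂ is a pure liquid — omitted from Qp.)
Qp = P(L)·P(A₂) = (0.0123)·(0.0160) = 1.97×10⁻⁴
ΔG = RT ln(Qp/Kp) = (8.314 J mol⁻¹ K⁻¹)(298 K) × ln(1.97×10⁻⁴/8.10×10⁻⁵)
   = (2.478 kJ/mol)(0.8888) = 2.20 kJ/mol
ΔG > 0, so the forward reaction is non-spontaneous (proceeds in reverse).

ΔG = 2.20 kJ/mol; the forward reaction is non-spontaneous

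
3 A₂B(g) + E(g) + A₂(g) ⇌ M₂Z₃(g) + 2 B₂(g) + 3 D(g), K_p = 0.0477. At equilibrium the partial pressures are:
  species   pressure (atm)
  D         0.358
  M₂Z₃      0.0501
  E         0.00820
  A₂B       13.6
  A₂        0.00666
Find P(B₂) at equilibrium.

At equilibrium, K_p = P(M₂Z₃)·P(B₂)²·P(D)³ / (P(A₂B)³·P(E)·P(A₂)) = 0.0477.
(0.0501)·(P(B₂))²·(0.358)³ / ((13.6)³·(0.00820)·(0.00666)) = 0.0477
P(B₂)² = 2.85 ⇒ P(B₂) = 1.69 atm

P(B₂) = 1.69 atm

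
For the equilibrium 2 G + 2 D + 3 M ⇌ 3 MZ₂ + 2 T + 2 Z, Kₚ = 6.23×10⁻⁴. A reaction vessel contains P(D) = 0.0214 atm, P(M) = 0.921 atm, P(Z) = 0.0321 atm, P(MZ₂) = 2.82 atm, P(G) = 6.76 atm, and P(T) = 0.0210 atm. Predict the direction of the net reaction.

Qₚ = P(MZ₂)³·P(T)²·P(Z)² / (P(G)²·P(D)²·P(M)³) = (2.82)³·(0.0210)²·(0.0321)² / ((6.76)²·(0.0214)²·(0.921)³) = 6.23×10⁻⁴
Qₚ = 6.23×10⁻⁴ = Kₚ, so the system is already at equilibrium.

neither direction; the system is at equilibrium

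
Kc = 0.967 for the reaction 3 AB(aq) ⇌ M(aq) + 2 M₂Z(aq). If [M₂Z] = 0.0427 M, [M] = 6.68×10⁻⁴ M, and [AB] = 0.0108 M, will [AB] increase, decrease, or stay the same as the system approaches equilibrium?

stay the same

Qc = [M]·[M₂Z]² / [AB]³ = (6.68×10⁻⁴)·(0.0427)² / (0.0108)³ = 0.967
Qc = 0.967 = Kc; the system is at equilibrium.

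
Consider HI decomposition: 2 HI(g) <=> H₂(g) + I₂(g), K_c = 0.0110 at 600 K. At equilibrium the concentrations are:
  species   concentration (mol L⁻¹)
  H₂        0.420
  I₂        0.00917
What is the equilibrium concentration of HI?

[HI] = 0.592 mol L⁻¹

At equilibrium, K_c = [H₂]·[I₂] / [HI]² = 0.0110.
(0.420)·(0.00917) / ([HI])² = 0.0110
[HI]² = 0.350 ⇒ [HI] = 0.592 mol L⁻¹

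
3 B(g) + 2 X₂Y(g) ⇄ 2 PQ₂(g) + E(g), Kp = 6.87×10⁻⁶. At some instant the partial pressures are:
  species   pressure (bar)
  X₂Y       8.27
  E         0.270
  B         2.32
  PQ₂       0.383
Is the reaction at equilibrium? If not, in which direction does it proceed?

to the left

Qp = P(PQ₂)²·P(E) / (P(B)³·P(X₂Y)²) = (0.383)²·(0.270) / ((2.32)³·(8.27)²) = 4.64×10⁻⁵
Qp = 4.64×10⁻⁵ > Kp = 6.87×10⁻⁶, so the reverse reaction proceeds.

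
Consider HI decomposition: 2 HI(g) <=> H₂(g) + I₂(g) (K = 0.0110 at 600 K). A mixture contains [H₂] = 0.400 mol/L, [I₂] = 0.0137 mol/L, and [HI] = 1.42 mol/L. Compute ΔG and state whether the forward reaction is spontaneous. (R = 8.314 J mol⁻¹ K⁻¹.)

ΔG = -6.97 kJ/mol; the forward reaction is spontaneous

Q = [H₂]·[I₂] / [HI]² = (0.400)·(0.0137) / (1.42)² = 0.00272
ΔG = RT ln(Q/K) = (8.314 J mol⁻¹ K⁻¹)(600 K) × ln(0.00272/0.0110)
   = (4.988 kJ/mol)(-1.397) = -6.97 kJ/mol
ΔG < 0, so the forward reaction is spontaneous (proceeds forward).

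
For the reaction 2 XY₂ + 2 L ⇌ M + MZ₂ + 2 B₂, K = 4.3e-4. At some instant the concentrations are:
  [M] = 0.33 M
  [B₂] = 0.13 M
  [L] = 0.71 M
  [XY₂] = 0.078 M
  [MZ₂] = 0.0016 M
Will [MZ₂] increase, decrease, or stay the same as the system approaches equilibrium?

decrease

Q = [M]·[MZ₂]·[B₂]² / ([XY₂]²·[L]²) = (0.33)·(0.0016)·(0.13)² / ((0.078)²·(0.71)²) = 0.0029
Q = 0.0029 > K = 4.3e-4: net reverse reaction.
MZ₂ is a product, so it decreases.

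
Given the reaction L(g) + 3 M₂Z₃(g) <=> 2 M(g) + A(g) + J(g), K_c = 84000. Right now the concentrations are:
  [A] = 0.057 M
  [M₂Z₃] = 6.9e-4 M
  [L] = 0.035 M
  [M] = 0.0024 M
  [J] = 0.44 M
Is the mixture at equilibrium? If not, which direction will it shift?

no; Q < K, reaction proceeds forward

Q_c = [M]²·[A]·[J] / ([L]·[M₂Z₃]³) = (0.0024)²·(0.057)·(0.44) / ((0.035)·(6.9e-4)³) = 13000
Q_c = 13000 < K_c = 84000: net forward reaction.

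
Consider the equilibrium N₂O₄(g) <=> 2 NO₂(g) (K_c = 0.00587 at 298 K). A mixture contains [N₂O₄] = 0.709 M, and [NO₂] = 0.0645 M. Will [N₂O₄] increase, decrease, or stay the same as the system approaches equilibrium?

stay the same

Q_c = [NO₂]² / [N₂O₄] = (0.0645)² / (0.709) = 0.00587
Q_c = 0.00587 = K_c; the system is at equilibrium.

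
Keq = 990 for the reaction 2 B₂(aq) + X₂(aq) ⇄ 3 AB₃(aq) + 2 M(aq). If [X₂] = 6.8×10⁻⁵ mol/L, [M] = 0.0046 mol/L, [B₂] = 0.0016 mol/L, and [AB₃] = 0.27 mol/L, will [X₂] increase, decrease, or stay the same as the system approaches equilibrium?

Q = [AB₃]³·[M]² / ([B₂]²·[X₂]) = (0.27)³·(0.0046)² / ((0.0016)²·(6.8×10⁻⁵)) = 2400
Q = 2400 > Keq = 990: net reverse reaction.
X₂ is a reactant, so it increases.

increase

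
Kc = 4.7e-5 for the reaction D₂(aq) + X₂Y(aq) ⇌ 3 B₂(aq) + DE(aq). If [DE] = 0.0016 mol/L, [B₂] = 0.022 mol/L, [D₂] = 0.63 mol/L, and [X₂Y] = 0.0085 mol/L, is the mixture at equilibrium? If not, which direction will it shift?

no; Q < K, reaction proceeds forward

Qc = [B₂]³·[DE] / ([D₂]·[X₂Y]) = (0.022)³·(0.0016) / ((0.63)·(0.0085)) = 3.2e-6
Qc = 3.2e-6 < Kc = 4.7e-5: net forward reaction.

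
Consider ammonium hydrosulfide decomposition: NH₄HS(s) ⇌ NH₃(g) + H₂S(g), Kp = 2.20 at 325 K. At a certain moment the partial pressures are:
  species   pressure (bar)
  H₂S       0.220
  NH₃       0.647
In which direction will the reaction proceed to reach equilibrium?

to the right

(NH₄HS is a pure solid — omitted from Qp.)
Qp = P(NH₃)·P(H₂S) = (0.647)·(0.220) = 0.142
Qp = 0.142 < Kp = 2.20, so the forward reaction proceeds.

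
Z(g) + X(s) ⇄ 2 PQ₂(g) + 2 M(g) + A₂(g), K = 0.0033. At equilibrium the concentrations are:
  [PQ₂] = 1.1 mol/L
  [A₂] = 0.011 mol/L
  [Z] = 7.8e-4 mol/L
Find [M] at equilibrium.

(X is a pure solid — omitted from K.)
At equilibrium, K = [PQ₂]²·[M]²·[A₂] / [Z] = 0.0033.
(1.1)²·([M])²·(0.011) / (7.8e-4) = 0.0033
[M]² = 1.93e-4 ⇒ [M] = 0.014 mol/L

[M] = 0.014 mol/L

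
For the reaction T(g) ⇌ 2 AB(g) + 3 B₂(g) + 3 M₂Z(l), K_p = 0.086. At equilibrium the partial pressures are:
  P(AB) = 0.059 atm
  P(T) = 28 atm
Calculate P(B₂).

(M₂Z is a pure liquid — omitted from K_p.)
At equilibrium, K_p = P(AB)²·P(B₂)³ / P(T) = 0.086.
(0.059)²·(P(B₂))³ / (28) = 0.086
P(B₂)³ = 692 ⇒ P(B₂) = 8.8 atm

P(B₂) = 8.8 atm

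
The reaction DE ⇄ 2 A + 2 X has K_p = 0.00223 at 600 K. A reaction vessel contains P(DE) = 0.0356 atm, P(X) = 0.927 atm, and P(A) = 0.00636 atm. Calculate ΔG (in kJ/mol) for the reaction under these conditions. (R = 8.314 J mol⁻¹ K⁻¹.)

Q_p = P(A)²·P(X)² / P(DE) = (0.00636)²·(0.927)² / (0.0356) = 9.76e-4
ΔG = RT ln(Q_p/K_p) = (8.314 J mol⁻¹ K⁻¹)(600 K) × ln(9.76e-4/0.00223)
   = (4.988 kJ/mol)(-0.8263) = -4.12 kJ/mol
ΔG < 0, so the forward reaction is spontaneous (proceeds forward).

ΔG = -4.12 kJ/mol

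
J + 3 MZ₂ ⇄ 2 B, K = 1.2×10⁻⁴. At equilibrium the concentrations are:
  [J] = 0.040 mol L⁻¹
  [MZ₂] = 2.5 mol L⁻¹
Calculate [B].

At equilibrium, K = [B]² / ([J]·[MZ₂]³) = 1.2×10⁻⁴.
([B])² / ((0.040)·(2.5)³) = 1.2×10⁻⁴
[B]² = 7.50×10⁻⁵ ⇒ [B] = 0.0087 mol L⁻¹

[B] = 0.0087 mol L⁻¹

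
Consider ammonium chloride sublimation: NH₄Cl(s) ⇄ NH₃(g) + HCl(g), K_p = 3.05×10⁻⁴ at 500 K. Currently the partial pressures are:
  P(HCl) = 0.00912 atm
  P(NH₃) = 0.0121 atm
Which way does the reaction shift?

(NH₄Cl is a pure solid — omitted from Q_p.)
Q_p = P(NH₃)·P(HCl) = (0.0121)·(0.00912) = 1.10×10⁻⁴
Q_p = 1.10×10⁻⁴ < K_p = 3.05×10⁻⁴, so the forward reaction proceeds.

toward products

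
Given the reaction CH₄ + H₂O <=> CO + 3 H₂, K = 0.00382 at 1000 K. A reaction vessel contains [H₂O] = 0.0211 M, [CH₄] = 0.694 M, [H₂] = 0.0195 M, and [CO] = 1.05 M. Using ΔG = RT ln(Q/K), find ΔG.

ΔG = -16.4 kJ/mol

Q = [CO]·[H₂]³ / ([CH₄]·[H₂O]) = (1.05)·(0.0195)³ / ((0.694)·(0.0211)) = 5.32×10⁻⁴
ΔG = RT ln(Q/K) = (8.314 J mol⁻¹ K⁻¹)(1000 K) × ln(5.32×10⁻⁴/0.00382)
   = (8.314 kJ/mol)(-1.971) = -16.4 kJ/mol
ΔG < 0, so the forward reaction is spontaneous (proceeds forward).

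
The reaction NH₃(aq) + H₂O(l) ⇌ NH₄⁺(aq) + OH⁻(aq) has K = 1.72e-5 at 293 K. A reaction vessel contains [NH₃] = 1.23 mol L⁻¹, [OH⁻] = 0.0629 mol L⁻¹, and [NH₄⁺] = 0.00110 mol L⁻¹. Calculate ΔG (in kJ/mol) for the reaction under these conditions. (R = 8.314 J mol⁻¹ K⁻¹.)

ΔG = 2.89 kJ/mol

(H₂O is a pure liquid — omitted from Q.)
Q = [NH₄⁺]·[OH⁻] / [NH₃] = (0.00110)·(0.0629) / (1.23) = 5.63e-5
ΔG = RT ln(Q/K) = (8.314 J mol⁻¹ K⁻¹)(293 K) × ln(5.63e-5/1.72e-5)
   = (2.436 kJ/mol)(1.186) = 2.89 kJ/mol
ΔG > 0, so the forward reaction is non-spontaneous (proceeds in reverse).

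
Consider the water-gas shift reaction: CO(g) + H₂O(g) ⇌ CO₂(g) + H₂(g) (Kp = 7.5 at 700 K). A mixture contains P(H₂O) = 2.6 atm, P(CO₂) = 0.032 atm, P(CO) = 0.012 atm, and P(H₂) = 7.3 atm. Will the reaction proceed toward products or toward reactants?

no net change (already at equilibrium)

Qp = P(CO₂)·P(H₂) / (P(CO)·P(H₂O)) = (0.032)·(7.3) / ((0.012)·(2.6)) = 7.5
Qp = 7.5 = Kp, so the system is already at equilibrium.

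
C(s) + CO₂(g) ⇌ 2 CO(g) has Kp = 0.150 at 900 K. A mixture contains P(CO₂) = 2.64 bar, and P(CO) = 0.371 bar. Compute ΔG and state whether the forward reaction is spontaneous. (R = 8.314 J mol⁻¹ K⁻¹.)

ΔG = -7.91 kJ/mol; the forward reaction is spontaneous

(C is a pure solid — omitted from Qp.)
Qp = P(CO)² / P(CO₂) = (0.371)² / (2.64) = 0.0521
ΔG = RT ln(Qp/Kp) = (8.314 J mol⁻¹ K⁻¹)(900 K) × ln(0.0521/0.150)
   = (7.483 kJ/mol)(-1.057) = -7.91 kJ/mol
ΔG < 0, so the forward reaction is spontaneous (proceeds forward).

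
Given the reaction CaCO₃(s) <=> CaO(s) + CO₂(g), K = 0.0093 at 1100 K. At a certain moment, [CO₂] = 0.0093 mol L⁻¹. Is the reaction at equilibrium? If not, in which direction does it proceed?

at equilibrium

(CaCO₃, CaO are pure solids — omitted from Q.)
Q = [CO₂] = 0.0093
Q = 0.0093 = K, so the system is already at equilibrium.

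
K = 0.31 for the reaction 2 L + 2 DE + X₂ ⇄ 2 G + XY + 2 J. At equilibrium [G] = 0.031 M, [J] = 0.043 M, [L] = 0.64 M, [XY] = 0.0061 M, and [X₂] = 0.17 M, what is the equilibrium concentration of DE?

[DE] = 7.1×10⁻⁴ M

At equilibrium, K = [G]²·[XY]·[J]² / ([L]²·[DE]²·[X₂]) = 0.31.
(0.031)²·(0.0061)·(0.043)² / ((0.64)²·([DE])²·(0.17)) = 0.31
[DE]² = 5.02×10⁻⁷ ⇒ [DE] = 7.1×10⁻⁴ M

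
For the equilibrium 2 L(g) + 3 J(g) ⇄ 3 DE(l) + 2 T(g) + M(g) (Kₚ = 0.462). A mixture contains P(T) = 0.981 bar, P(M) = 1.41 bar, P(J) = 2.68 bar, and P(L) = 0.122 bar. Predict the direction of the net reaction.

reverse (toward reactants)

(DE is a pure liquid — omitted from Qₚ.)
Qₚ = P(T)²·P(M) / (P(L)²·P(J)³) = (0.981)²·(1.41) / ((0.122)²·(2.68)³) = 4.74
Qₚ = 4.74 > Kₚ = 0.462, so the reverse reaction proceeds.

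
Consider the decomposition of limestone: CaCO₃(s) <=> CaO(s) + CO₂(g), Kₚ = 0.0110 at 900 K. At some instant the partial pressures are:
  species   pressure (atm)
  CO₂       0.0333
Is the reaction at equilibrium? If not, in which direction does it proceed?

in the reverse direction

(CaCO₃, CaO are pure solids — omitted from Qₚ.)
Qₚ = P(CO₂) = 0.0333
Qₚ = 0.0333 > Kₚ = 0.0110, so the reverse reaction proceeds.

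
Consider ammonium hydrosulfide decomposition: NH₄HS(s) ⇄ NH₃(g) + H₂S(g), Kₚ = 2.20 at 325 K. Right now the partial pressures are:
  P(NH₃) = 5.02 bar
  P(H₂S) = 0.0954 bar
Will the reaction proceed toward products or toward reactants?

(NH₄HS is a pure solid — omitted from Qₚ.)
Qₚ = P(NH₃)·P(H₂S) = (5.02)·(0.0954) = 0.479
Qₚ = 0.479 < Kₚ = 2.20, so the forward reaction proceeds.

to the right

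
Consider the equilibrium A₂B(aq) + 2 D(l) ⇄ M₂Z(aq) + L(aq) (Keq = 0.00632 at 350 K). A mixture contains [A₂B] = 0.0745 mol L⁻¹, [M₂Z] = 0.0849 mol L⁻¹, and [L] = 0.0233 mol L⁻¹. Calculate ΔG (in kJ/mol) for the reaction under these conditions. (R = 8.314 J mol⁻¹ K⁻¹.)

(D is a pure liquid — omitted from Q.)
Q = [M₂Z]·[L] / [A₂B] = (0.0849)·(0.0233) / (0.0745) = 0.0266
ΔG = RT ln(Q/Keq) = (8.314 J mol⁻¹ K⁻¹)(350 K) × ln(0.0266/0.00632)
   = (2.910 kJ/mol)(1.437) = 4.18 kJ/mol
ΔG > 0, so the forward reaction is non-spontaneous (proceeds in reverse).

ΔG = 4.18 kJ/mol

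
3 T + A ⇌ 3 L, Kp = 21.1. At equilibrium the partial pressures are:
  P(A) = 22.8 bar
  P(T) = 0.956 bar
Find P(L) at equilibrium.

P(L) = 7.49 bar

At equilibrium, Kp = P(L)³ / (P(T)³·P(A)) = 21.1.
(P(L))³ / ((0.956)³·(22.8)) = 21.1
P(L)³ = 420 ⇒ P(L) = 7.49 bar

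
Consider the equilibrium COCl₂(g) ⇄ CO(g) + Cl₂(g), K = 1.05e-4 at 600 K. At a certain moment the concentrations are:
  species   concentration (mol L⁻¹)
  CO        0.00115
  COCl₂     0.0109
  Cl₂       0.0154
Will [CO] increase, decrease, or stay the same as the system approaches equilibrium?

Q = [CO]·[Cl₂] / [COCl₂] = (0.00115)·(0.0154) / (0.0109) = 0.00162
Q = 0.00162 > K = 1.05e-4: net reverse reaction.
CO is a product, so it decreases.

decrease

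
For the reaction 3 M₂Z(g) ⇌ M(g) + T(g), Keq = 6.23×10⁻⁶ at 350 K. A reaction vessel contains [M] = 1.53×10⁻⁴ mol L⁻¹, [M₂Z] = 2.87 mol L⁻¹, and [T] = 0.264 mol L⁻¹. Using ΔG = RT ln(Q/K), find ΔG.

ΔG = -3.76 kJ/mol

Q = [M]·[T] / [M₂Z]³ = (1.53×10⁻⁴)·(0.264) / (2.87)³ = 1.71×10⁻⁶
ΔG = RT ln(Q/Keq) = (8.314 J mol⁻¹ K⁻¹)(350 K) × ln(1.71×10⁻⁶/6.23×10⁻⁶)
   = (2.910 kJ/mol)(-1.293) = -3.76 kJ/mol
ΔG < 0, so the forward reaction is spontaneous (proceeds forward).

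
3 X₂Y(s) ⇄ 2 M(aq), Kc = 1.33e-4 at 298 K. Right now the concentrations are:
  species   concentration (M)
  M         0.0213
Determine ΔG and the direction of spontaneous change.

ΔG = 3.04 kJ/mol; the forward reaction is non-spontaneous

(X₂Y is a pure solid — omitted from Qc.)
Qc = [M]² = (0.0213)² = 4.54e-4
ΔG = RT ln(Qc/Kc) = (8.314 J mol⁻¹ K⁻¹)(298 K) × ln(4.54e-4/1.33e-4)
   = (2.478 kJ/mol)(1.228) = 3.04 kJ/mol
ΔG > 0, so the forward reaction is non-spontaneous (proceeds in reverse).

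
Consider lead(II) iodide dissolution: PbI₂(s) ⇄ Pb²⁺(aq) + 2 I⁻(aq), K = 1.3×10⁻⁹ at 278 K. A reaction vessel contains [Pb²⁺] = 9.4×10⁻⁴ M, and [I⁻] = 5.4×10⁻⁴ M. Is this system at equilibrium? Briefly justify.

(PbI₂ is a pure solid — omitted from Q.)
Q = [Pb²⁺]·[I⁻]² = (9.4×10⁻⁴)·(5.4×10⁻⁴)² = 2.7×10⁻¹⁰
Q = 2.7×10⁻¹⁰ < K = 1.3×10⁻⁹: net forward reaction.

no; Q < K, reaction proceeds forward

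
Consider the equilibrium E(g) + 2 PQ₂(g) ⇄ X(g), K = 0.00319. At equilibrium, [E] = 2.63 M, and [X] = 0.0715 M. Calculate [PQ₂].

At equilibrium, K = [X] / ([E]·[PQ₂]²) = 0.00319.
(0.0715) / ((2.63)·([PQ₂])²) = 0.00319
[PQ₂]² = 8.52 ⇒ [PQ₂] = 2.92 M

[PQ₂] = 2.92 M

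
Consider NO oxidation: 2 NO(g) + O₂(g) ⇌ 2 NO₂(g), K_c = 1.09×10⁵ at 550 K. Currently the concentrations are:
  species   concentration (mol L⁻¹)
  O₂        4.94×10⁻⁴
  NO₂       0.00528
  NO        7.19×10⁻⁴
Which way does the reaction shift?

Q_c = [NO₂]² / ([NO]²·[O₂]) = (0.00528)² / ((7.19×10⁻⁴)²·(4.94×10⁻⁴)) = 1.09×10⁵
Q_c = 1.09×10⁵ = K_c, so the system is already at equilibrium.

at equilibrium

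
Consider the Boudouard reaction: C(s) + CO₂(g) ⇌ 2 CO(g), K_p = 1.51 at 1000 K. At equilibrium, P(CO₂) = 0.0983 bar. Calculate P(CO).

P(CO) = 0.385 bar

(C is a pure solid — omitted from K_p.)
At equilibrium, K_p = P(CO)² / P(CO₂) = 1.51.
(P(CO))² / (0.0983) = 1.51
P(CO)² = 0.148 ⇒ P(CO) = 0.385 bar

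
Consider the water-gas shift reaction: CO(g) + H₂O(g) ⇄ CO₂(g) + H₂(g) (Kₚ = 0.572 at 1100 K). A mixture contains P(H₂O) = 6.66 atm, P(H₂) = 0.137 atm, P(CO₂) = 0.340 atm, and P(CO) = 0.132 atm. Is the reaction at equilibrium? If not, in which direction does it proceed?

Qₚ = P(CO₂)·P(H₂) / (P(CO)·P(H₂O)) = (0.340)·(0.137) / ((0.132)·(6.66)) = 0.0530
Qₚ = 0.0530 < Kₚ = 0.572, so the forward reaction proceeds.

to the right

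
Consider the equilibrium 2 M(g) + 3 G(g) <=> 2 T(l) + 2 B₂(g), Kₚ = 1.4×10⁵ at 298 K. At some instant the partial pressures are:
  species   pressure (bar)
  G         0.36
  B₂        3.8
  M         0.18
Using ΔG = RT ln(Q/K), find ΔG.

(T is a pure liquid — omitted from Qₚ.)
Qₚ = P(B₂)² / (P(M)²·P(G)³) = (3.8)² / ((0.18)²·(0.36)³) = 9550
ΔG = RT ln(Qₚ/Kₚ) = (8.314 J mol⁻¹ K⁻¹)(298 K) × ln(9550/1.4×10⁵)
   = (2.478 kJ/mol)(-2.685) = -6.65 kJ/mol
ΔG < 0, so the forward reaction is spontaneous (proceeds forward).

ΔG = -6.65 kJ/mol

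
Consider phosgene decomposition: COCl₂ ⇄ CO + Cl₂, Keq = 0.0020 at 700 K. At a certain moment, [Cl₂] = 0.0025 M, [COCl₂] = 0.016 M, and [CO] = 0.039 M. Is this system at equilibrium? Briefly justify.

no; Q > K, reaction proceeds in reverse

Q = [CO]·[Cl₂] / [COCl₂] = (0.039)·(0.0025) / (0.016) = 0.0061
Q = 0.0061 > Keq = 0.0020: net reverse reaction.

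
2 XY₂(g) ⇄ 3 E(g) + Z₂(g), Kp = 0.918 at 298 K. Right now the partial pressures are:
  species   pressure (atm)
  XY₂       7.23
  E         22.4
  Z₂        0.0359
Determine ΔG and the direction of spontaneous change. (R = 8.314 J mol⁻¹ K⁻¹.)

ΔG = 5.28 kJ/mol; the forward reaction is non-spontaneous

Qp = P(E)³·P(Z₂) / P(XY₂)² = (22.4)³·(0.0359) / (7.23)² = 7.72
ΔG = RT ln(Qp/Kp) = (8.314 J mol⁻¹ K⁻¹)(298 K) × ln(7.72/0.918)
   = (2.478 kJ/mol)(2.129) = 5.28 kJ/mol
ΔG > 0, so the forward reaction is non-spontaneous (proceeds in reverse).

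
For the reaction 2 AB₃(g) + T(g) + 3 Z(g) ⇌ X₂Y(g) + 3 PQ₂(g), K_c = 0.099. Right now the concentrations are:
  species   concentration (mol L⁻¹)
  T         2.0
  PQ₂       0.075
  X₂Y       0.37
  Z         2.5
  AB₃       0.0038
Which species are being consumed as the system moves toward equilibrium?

X₂Y, PQ₂ (products)

Q_c = [X₂Y]·[PQ₂]³ / ([AB₃]²·[T]·[Z]³) = (0.37)·(0.075)³ / ((0.0038)²·(2.0)·(2.5)³) = 0.35
Q_c = 0.35 > K_c = 0.099: net reverse reaction.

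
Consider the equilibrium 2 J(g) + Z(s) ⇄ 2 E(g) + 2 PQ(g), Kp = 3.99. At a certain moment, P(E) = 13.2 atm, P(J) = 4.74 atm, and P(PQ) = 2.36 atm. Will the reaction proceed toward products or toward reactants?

reverse (toward reactants)

(Z is a pure solid — omitted from Qp.)
Qp = P(E)²·P(PQ)² / P(J)² = (13.2)²·(2.36)² / (4.74)² = 43.2
Qp = 43.2 > Kp = 3.99, so the reverse reaction proceeds.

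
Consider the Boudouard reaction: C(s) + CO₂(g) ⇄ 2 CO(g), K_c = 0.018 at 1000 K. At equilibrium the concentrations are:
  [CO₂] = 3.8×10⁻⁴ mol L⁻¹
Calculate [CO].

[CO] = 0.0026 mol L⁻¹

(C is a pure solid — omitted from K_c.)
At equilibrium, K_c = [CO]² / [CO₂] = 0.018.
([CO])² / (3.8×10⁻⁴) = 0.018
[CO]² = 6.84×10⁻⁶ ⇒ [CO] = 0.0026 mol L⁻¹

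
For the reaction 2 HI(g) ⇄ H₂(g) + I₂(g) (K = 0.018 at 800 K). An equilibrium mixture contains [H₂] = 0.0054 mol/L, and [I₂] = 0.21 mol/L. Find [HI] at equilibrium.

[HI] = 0.25 mol/L

At equilibrium, K = [H₂]·[I₂] / [HI]² = 0.018.
(0.0054)·(0.21) / ([HI])² = 0.018
[HI]² = 0.0630 ⇒ [HI] = 0.25 mol/L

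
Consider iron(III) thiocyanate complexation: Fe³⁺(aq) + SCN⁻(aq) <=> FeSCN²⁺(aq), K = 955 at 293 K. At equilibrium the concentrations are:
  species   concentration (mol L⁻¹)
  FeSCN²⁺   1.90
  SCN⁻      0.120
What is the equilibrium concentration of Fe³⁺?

At equilibrium, K = [FeSCN²⁺] / ([Fe³⁺]·[SCN⁻]) = 955.
(1.90) / (([Fe³⁺])·(0.120)) = 955
[Fe³⁺] = 0.0166 mol L⁻¹

[Fe³⁺] = 0.0166 mol L⁻¹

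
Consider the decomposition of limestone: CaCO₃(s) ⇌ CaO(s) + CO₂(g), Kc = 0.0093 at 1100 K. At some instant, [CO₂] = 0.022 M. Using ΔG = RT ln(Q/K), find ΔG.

(CaCO₃, CaO are pure solids — omitted from Qc.)
Qc = [CO₂] = 0.0220
ΔG = RT ln(Qc/Kc) = (8.314 J mol⁻¹ K⁻¹)(1100 K) × ln(0.0220/0.0093)
   = (9.145 kJ/mol)(0.8610) = 7.87 kJ/mol
ΔG > 0, so the forward reaction is non-spontaneous (proceeds in reverse).

ΔG = 7.87 kJ/mol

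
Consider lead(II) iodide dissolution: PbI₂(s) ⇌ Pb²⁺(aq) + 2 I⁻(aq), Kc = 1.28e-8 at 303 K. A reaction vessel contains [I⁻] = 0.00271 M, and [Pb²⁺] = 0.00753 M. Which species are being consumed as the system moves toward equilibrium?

(PbI₂ is a pure solid — omitted from Qc.)
Qc = [Pb²⁺]·[I⁻]² = (0.00753)·(0.00271)² = 5.53e-8
Qc = 5.53e-8 > Kc = 1.28e-8: net reverse reaction.

Pb²⁺, I⁻ (products)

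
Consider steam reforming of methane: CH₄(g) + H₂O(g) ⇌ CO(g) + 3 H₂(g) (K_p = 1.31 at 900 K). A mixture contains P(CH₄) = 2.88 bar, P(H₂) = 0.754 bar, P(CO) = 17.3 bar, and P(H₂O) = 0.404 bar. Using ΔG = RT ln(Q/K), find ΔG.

Q_p = P(CO)·P(H₂)³ / (P(CH₄)·P(H₂O)) = (17.3)·(0.754)³ / ((2.88)·(0.404)) = 6.37
ΔG = RT ln(Q_p/K_p) = (8.314 J mol⁻¹ K⁻¹)(900 K) × ln(6.37/1.31)
   = (7.483 kJ/mol)(1.582) = 11.8 kJ/mol
ΔG > 0, so the forward reaction is non-spontaneous (proceeds in reverse).

ΔG = 11.8 kJ/mol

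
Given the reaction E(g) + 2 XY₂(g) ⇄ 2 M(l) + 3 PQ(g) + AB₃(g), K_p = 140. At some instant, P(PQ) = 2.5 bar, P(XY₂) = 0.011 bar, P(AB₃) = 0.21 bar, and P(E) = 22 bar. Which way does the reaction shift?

to the left

(M is a pure liquid — omitted from Q_p.)
Q_p = P(PQ)³·P(AB₃) / (P(E)·P(XY₂)²) = (2.5)³·(0.21) / ((22)·(0.011)²) = 1200
Q_p = 1200 > K_p = 140, so the reverse reaction proceeds.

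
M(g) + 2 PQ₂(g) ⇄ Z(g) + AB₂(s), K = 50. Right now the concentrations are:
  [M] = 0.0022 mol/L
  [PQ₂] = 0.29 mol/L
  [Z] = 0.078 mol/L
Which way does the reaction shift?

in the reverse direction

(AB₂ is a pure solid — omitted from Q.)
Q = [Z] / ([M]·[PQ₂]²) = (0.078) / ((0.0022)·(0.29)²) = 420
Q = 420 > K = 50, so the reverse reaction proceeds.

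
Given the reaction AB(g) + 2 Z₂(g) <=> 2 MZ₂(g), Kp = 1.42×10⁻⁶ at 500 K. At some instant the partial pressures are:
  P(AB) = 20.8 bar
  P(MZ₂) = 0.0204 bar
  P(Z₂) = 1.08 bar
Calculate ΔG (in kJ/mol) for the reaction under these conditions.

ΔG = 10.4 kJ/mol

Qp = P(MZ₂)² / (P(AB)·P(Z₂)²) = (0.0204)² / ((20.8)·(1.08)²) = 1.72×10⁻⁵
ΔG = RT ln(Qp/Kp) = (8.314 J mol⁻¹ K⁻¹)(500 K) × ln(1.72×10⁻⁵/1.42×10⁻⁶)
   = (4.157 kJ/mol)(2.494) = 10.4 kJ/mol
ΔG > 0, so the forward reaction is non-spontaneous (proceeds in reverse).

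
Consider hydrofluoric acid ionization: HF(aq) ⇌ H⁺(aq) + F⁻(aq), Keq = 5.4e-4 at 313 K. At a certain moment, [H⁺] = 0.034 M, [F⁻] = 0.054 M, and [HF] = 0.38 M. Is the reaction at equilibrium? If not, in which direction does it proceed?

toward reactants

Q = [H⁺]·[F⁻] / [HF] = (0.034)·(0.054) / (0.38) = 0.0048
Q = 0.0048 > Keq = 5.4e-4, so the reverse reaction proceeds.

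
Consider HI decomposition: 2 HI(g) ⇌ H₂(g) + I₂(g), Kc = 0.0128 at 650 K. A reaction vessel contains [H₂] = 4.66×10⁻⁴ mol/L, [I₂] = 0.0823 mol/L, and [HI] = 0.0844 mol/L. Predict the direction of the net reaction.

in the forward direction

Qc = [H₂]·[I₂] / [HI]² = (4.66×10⁻⁴)·(0.0823) / (0.0844)² = 0.00538
Qc = 0.00538 < Kc = 0.0128, so the forward reaction proceeds.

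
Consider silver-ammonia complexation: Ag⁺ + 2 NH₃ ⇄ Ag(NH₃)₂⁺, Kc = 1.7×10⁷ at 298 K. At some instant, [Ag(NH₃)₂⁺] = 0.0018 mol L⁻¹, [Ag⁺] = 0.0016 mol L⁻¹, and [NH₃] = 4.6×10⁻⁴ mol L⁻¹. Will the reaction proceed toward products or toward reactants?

forward (toward products)

Qc = [Ag(NH₃)₂⁺] / ([Ag⁺]·[NH₃]²) = (0.0018) / ((0.0016)·(4.6×10⁻⁴)²) = 5.3×10⁶
Qc = 5.3×10⁶ < Kc = 1.7×10⁷, so the forward reaction proceeds.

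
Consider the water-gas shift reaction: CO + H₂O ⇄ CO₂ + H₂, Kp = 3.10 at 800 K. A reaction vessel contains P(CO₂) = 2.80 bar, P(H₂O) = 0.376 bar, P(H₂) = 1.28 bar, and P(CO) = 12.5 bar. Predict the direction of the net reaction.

toward products

Qp = P(CO₂)·P(H₂) / (P(CO)·P(H₂O)) = (2.80)·(1.28) / ((12.5)·(0.376)) = 0.763
Qp = 0.763 < Kp = 3.10, so the forward reaction proceeds.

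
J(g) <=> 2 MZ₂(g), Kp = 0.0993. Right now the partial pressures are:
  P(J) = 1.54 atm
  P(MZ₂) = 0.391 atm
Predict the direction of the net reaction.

Qp = P(MZ₂)² / P(J) = (0.391)² / (1.54) = 0.0993
Qp = 0.0993 = Kp, so the system is already at equilibrium.

neither direction; the system is at equilibrium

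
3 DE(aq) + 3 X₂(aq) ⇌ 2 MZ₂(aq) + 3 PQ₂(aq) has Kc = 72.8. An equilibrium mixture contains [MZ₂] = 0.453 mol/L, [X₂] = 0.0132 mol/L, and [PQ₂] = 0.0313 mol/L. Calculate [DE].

[DE] = 0.335 mol/L

At equilibrium, Kc = [MZ₂]²·[PQ₂]³ / ([DE]³·[X₂]³) = 72.8.
(0.453)²·(0.0313)³ / (([DE])³·(0.0132)³) = 72.8
[DE]³ = 0.0376 ⇒ [DE] = 0.335 mol/L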